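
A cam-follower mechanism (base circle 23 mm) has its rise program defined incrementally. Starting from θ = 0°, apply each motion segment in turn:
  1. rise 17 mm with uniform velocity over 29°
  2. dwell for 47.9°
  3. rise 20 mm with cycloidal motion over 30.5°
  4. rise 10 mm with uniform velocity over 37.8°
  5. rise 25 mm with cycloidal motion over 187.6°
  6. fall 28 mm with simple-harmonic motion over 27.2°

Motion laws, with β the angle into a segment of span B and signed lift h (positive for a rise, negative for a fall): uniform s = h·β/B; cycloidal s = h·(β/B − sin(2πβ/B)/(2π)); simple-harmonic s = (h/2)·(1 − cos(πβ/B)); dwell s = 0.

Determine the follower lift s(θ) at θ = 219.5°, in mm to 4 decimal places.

seg 1 [0°–29°] uniform, h=17: full span → s += 17 → s = 17.0000
seg 2 [29°–76.9°] dwell: s stays 17.0000
seg 3 [76.9°–107.4°] cycloidal, h=20: full span → s += 20 → s = 37.0000
seg 4 [107.4°–145.2°] uniform, h=10: full span → s += 10 → s = 47.0000
seg 5 [145.2°–332.8°] cycloidal, h=25: θ=219.5° here. β=74.3, B=187.6. 25·(0.3961 − sin(2π·0.3961)/(2π)) = 7.4836 → s = 54.4836

54.4836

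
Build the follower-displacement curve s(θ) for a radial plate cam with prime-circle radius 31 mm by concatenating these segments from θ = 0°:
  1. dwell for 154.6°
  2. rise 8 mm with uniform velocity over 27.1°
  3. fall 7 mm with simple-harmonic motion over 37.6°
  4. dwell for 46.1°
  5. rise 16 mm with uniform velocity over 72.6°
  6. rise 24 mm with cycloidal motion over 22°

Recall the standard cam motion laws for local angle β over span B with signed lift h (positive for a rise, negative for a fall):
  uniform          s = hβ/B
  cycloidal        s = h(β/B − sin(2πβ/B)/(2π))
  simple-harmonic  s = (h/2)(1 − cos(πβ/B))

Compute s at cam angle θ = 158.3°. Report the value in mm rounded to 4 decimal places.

seg 1 [0°–154.6°] dwell: s stays 0.0000
seg 2 [154.6°–181.7°] uniform, h=8: θ=158.3° here. β=3.7, B=27.1. 8·3.7/27.1 = 1.0923 → s = 1.0923

1.0923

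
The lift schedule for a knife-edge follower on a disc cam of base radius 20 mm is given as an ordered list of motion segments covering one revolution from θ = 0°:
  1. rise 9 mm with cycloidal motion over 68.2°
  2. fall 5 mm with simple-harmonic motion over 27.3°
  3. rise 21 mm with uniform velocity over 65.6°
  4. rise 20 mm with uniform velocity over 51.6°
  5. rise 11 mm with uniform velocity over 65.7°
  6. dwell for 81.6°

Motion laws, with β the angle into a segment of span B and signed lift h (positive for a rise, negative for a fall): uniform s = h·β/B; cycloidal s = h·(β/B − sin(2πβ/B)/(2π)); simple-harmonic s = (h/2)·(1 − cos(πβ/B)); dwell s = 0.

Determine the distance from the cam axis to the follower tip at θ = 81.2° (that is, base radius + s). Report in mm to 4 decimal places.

seg 1 [0°–68.2°] cycloidal, h=9: full span → s += 9 → s = 9.0000
seg 2 [68.2°–95.5°] simple-harmonic, h=-5: θ=81.2° here. β=13, B=27.3. -5/2·(1 − cos(π·0.4762)) = -2.3132 → s = 6.6868
radial distance = base radius + s = 20 + 6.6868 = 26.6868

26.6868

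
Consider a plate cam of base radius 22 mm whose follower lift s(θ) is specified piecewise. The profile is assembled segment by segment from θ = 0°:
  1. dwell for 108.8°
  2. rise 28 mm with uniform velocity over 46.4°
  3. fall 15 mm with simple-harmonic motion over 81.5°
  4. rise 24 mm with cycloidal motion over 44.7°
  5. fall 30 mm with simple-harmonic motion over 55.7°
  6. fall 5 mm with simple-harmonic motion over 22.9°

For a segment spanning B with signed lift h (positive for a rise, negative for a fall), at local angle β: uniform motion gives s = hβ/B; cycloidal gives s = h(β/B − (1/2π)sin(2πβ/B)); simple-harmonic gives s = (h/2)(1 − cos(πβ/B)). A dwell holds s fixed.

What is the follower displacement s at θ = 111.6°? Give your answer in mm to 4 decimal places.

seg 1 [0°–108.8°] dwell: s stays 0.0000
seg 2 [108.8°–155.2°] uniform, h=28: θ=111.6° here. β=2.8, B=46.4. 28·2.8/46.4 = 1.6897 → s = 1.6897

1.6897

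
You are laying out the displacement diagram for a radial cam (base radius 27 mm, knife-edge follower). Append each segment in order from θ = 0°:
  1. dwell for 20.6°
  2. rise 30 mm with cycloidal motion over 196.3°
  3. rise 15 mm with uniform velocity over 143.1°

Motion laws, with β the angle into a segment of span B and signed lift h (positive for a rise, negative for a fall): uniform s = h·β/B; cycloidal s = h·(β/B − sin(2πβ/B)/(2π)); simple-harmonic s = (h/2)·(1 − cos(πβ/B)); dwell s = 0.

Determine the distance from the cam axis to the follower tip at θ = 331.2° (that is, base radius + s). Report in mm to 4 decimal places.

seg 1 [0°–20.6°] dwell: s stays 0.0000
seg 2 [20.6°–216.9°] cycloidal, h=30: full span → s += 30 → s = 30.0000
seg 3 [216.9°–360°] uniform, h=15: θ=331.2° here. β=114.3, B=143.1. 15·114.3/143.1 = 11.9811 → s = 41.9811
radial distance = base radius + s = 27 + 41.9811 = 68.9811

68.9811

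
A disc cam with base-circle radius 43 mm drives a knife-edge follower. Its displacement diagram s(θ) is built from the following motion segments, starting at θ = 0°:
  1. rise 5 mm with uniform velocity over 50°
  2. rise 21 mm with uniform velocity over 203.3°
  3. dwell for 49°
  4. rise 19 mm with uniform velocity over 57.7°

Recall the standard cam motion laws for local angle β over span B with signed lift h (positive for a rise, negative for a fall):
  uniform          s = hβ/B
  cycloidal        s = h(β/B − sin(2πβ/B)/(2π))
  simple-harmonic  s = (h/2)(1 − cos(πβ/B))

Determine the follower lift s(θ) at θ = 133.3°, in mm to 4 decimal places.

seg 1 [0°–50°] uniform, h=5: full span → s += 5 → s = 5.0000
seg 2 [50°–253.3°] uniform, h=21: θ=133.3° here. β=83.3, B=203.3. 21·83.3/203.3 = 8.6045 → s = 13.6045

13.6045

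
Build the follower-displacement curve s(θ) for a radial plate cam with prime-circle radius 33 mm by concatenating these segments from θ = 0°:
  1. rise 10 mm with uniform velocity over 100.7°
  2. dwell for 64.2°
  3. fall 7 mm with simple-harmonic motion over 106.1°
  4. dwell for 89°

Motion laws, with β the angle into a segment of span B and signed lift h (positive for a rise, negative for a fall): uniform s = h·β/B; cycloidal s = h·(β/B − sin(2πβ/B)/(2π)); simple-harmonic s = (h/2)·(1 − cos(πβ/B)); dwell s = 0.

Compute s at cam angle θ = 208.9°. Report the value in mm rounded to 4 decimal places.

seg 1 [0°–100.7°] uniform, h=10: full span → s += 10 → s = 10.0000
seg 2 [100.7°–164.9°] dwell: s stays 10.0000
seg 3 [164.9°–271°] simple-harmonic, h=-7: θ=208.9° here. β=44, B=106.1. -7/2·(1 − cos(π·0.4147)) = -2.5733 → s = 7.4267

7.4267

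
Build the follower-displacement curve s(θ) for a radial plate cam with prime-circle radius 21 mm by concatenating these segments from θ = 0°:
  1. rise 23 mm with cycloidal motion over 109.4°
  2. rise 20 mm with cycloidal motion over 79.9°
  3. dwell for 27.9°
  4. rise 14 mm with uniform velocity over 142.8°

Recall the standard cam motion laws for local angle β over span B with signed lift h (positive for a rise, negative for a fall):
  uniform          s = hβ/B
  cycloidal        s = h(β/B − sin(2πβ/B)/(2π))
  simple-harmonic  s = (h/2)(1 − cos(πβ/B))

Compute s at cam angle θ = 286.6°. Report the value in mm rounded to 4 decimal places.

seg 1 [0°–109.4°] cycloidal, h=23: full span → s += 23 → s = 23.0000
seg 2 [109.4°–189.3°] cycloidal, h=20: full span → s += 20 → s = 43.0000
seg 3 [189.3°–217.2°] dwell: s stays 43.0000
seg 4 [217.2°–360°] uniform, h=14: θ=286.6° here. β=69.4, B=142.8. 14·69.4/142.8 = 6.8039 → s = 49.8039

49.8039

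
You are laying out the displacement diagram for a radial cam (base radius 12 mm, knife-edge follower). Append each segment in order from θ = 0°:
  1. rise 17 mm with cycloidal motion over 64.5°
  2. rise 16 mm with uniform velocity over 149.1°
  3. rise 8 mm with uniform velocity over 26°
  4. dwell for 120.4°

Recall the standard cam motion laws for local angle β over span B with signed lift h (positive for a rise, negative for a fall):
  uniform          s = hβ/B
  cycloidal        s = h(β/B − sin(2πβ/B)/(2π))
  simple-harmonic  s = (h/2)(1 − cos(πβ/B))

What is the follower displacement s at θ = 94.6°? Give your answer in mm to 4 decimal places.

seg 1 [0°–64.5°] cycloidal, h=17: full span → s += 17 → s = 17.0000
seg 2 [64.5°–213.6°] uniform, h=16: θ=94.6° here. β=30.1, B=149.1. 16·30.1/149.1 = 3.2300 → s = 20.2300

20.2300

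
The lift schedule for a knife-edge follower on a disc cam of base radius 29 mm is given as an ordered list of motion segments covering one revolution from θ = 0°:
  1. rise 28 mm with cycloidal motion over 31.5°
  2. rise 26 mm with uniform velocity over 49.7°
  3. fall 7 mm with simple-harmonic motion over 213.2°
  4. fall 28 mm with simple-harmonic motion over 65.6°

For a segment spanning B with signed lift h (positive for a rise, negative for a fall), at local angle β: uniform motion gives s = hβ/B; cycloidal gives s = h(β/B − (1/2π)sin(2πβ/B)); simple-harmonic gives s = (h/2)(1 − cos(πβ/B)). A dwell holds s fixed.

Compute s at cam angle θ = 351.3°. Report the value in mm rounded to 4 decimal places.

seg 1 [0°–31.5°] cycloidal, h=28: full span → s += 28 → s = 28.0000
seg 2 [31.5°–81.2°] uniform, h=26: full span → s += 26 → s = 54.0000
seg 3 [81.2°–294.4°] simple-harmonic, h=-7: full span → s += -7 → s = 47.0000
seg 4 [294.4°–360°] simple-harmonic, h=-28: θ=351.3° here. β=56.9, B=65.6. -28/2·(1 − cos(π·0.8674)) = -26.8023 → s = 20.1977

20.1977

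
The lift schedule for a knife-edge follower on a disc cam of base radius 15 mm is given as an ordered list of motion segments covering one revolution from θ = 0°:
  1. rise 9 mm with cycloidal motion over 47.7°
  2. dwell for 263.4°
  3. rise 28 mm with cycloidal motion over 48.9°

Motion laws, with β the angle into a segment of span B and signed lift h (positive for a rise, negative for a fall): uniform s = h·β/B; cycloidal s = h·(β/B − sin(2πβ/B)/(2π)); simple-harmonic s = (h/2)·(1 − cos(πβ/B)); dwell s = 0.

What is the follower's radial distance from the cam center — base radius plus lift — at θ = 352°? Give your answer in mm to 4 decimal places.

seg 1 [0°–47.7°] cycloidal, h=9: full span → s += 9 → s = 9.0000
seg 2 [47.7°–311.1°] dwell: s stays 9.0000
seg 3 [311.1°–360°] cycloidal, h=28: θ=352° here. β=40.9, B=48.9. 28·(0.8364 − sin(2π·0.8364)/(2π)) = 27.2349 → s = 36.2349
radial distance = base radius + s = 15 + 36.2349 = 51.2349

51.2349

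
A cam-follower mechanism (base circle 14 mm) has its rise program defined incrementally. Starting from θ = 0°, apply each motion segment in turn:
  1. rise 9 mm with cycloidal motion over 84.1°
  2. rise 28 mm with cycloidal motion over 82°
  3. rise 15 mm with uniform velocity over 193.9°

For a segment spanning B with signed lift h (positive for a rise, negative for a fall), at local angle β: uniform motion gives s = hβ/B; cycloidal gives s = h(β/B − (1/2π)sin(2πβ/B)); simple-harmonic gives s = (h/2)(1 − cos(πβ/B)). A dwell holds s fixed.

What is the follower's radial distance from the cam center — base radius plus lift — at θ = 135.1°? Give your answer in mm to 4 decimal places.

seg 1 [0°–84.1°] cycloidal, h=9: full span → s += 9 → s = 9.0000
seg 2 [84.1°–166.1°] cycloidal, h=28: θ=135.1° here. β=51, B=82. 28·(0.6220 − sin(2π·0.6220)/(2π)) = 20.5048 → s = 29.5048
radial distance = base radius + s = 14 + 29.5048 = 43.5048

43.5048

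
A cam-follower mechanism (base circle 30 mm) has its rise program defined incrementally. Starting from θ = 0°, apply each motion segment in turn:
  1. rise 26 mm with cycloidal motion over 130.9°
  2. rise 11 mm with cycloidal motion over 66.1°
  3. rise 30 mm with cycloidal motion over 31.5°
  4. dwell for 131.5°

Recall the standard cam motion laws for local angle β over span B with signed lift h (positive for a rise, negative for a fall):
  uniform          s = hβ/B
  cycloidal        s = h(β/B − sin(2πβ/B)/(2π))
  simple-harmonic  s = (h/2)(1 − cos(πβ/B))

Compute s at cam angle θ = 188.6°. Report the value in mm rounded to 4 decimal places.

seg 1 [0°–130.9°] cycloidal, h=26: full span → s += 26 → s = 26.0000
seg 2 [130.9°–197°] cycloidal, h=11: θ=188.6° here. β=57.7, B=66.1. 11·(0.8729 − sin(2π·0.8729)/(2π)) = 10.8561 → s = 36.8561

36.8561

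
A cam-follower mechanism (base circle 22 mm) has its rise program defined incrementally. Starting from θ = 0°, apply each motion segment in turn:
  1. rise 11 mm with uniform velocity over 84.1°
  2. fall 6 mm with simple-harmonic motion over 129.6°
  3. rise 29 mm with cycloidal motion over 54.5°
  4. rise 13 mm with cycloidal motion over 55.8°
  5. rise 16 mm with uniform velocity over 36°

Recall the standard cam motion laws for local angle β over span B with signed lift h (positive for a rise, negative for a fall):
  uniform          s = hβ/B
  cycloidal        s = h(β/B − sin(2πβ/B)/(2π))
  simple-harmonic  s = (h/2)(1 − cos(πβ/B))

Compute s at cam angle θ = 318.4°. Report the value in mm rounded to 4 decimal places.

seg 1 [0°–84.1°] uniform, h=11: full span → s += 11 → s = 11.0000
seg 2 [84.1°–213.7°] simple-harmonic, h=-6: full span → s += -6 → s = 5.0000
seg 3 [213.7°–268.2°] cycloidal, h=29: full span → s += 29 → s = 34.0000
seg 4 [268.2°–324°] cycloidal, h=13: θ=318.4° here. β=50.2, B=55.8. 13·(0.8996 − sin(2π·0.8996)/(2π)) = 12.9152 → s = 46.9152

46.9152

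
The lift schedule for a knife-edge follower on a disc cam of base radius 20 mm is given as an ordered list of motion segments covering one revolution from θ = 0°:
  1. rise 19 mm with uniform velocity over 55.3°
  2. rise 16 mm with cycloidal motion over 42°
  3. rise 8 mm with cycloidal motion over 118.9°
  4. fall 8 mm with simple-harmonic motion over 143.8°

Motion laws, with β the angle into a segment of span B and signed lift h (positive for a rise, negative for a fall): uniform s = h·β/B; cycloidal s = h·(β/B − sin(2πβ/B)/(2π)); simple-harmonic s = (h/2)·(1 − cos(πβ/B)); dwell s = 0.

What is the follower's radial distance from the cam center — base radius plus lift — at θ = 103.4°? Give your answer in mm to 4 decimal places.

seg 1 [0°–55.3°] uniform, h=19: full span → s += 19 → s = 19.0000
seg 2 [55.3°–97.3°] cycloidal, h=16: full span → s += 16 → s = 35.0000
seg 3 [97.3°–216.2°] cycloidal, h=8: θ=103.4° here. β=6.1, B=118.9. 8·(0.0513 − sin(2π·0.0513)/(2π)) = 0.0071 → s = 35.0071
radial distance = base radius + s = 20 + 35.0071 = 55.0071

55.0071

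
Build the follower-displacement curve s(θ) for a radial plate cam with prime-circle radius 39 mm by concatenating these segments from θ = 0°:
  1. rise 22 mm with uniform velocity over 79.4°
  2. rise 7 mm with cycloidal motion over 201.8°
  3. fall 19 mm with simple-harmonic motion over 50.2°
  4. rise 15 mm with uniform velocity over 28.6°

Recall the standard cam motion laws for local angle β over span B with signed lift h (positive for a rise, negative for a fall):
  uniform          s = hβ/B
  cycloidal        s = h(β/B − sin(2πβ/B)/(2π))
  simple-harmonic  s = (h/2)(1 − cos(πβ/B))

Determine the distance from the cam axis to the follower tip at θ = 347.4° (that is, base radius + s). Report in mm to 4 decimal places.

seg 1 [0°–79.4°] uniform, h=22: full span → s += 22 → s = 22.0000
seg 2 [79.4°–281.2°] cycloidal, h=7: full span → s += 7 → s = 29.0000
seg 3 [281.2°–331.4°] simple-harmonic, h=-19: full span → s += -19 → s = 10.0000
seg 4 [331.4°–360°] uniform, h=15: θ=347.4° here. β=16, B=28.6. 15·16/28.6 = 8.3916 → s = 18.3916
radial distance = base radius + s = 39 + 18.3916 = 57.3916

57.3916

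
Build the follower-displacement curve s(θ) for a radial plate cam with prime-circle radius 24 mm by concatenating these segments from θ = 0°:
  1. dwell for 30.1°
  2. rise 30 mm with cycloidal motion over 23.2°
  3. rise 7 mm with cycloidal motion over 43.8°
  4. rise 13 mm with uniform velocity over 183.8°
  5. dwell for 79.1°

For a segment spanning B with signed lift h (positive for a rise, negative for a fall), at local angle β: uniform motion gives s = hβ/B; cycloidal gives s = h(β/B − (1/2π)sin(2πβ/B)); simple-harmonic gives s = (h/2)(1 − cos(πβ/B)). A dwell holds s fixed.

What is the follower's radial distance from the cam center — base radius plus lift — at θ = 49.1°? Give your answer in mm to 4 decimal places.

seg 1 [0°–30.1°] dwell: s stays 0.0000
seg 2 [30.1°–53.3°] cycloidal, h=30: θ=49.1° here. β=19, B=23.2. 30·(0.8190 − sin(2π·0.8190)/(2π)) = 28.9023 → s = 28.9023
radial distance = base radius + s = 24 + 28.9023 = 52.9023

52.9023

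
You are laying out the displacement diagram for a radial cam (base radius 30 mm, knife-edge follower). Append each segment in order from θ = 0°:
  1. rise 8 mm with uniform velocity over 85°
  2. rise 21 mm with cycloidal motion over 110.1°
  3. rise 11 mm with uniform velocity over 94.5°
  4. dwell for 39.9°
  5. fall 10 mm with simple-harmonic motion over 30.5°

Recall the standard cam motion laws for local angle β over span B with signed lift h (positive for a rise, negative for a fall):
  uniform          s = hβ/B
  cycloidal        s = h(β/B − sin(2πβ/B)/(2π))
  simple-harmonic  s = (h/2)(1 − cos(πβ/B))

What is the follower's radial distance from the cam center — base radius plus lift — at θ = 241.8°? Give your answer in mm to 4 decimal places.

seg 1 [0°–85°] uniform, h=8: full span → s += 8 → s = 8.0000
seg 2 [85°–195.1°] cycloidal, h=21: full span → s += 21 → s = 29.0000
seg 3 [195.1°–289.6°] uniform, h=11: θ=241.8° here. β=46.7, B=94.5. 11·46.7/94.5 = 5.4360 → s = 34.4360
radial distance = base radius + s = 30 + 34.4360 = 64.4360

64.4360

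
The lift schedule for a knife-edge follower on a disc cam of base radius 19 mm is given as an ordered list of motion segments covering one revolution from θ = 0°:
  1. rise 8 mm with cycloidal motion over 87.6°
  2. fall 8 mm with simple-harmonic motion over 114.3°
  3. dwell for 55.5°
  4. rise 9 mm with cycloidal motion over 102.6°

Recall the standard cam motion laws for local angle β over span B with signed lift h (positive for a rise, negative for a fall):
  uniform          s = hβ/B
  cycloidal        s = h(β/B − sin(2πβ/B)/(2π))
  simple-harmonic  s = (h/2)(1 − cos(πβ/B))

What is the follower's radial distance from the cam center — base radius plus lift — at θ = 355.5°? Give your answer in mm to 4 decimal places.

seg 1 [0°–87.6°] cycloidal, h=8: full span → s += 8 → s = 8.0000
seg 2 [87.6°–201.9°] simple-harmonic, h=-8: full span → s += -8 → s = 0.0000
seg 3 [201.9°–257.4°] dwell: s stays 0.0000
seg 4 [257.4°–360°] cycloidal, h=9: θ=355.5° here. β=98.1, B=102.6. 9·(0.9561 − sin(2π·0.9561)/(2π)) = 8.9950 → s = 8.9950
radial distance = base radius + s = 19 + 8.9950 = 27.9950

27.9950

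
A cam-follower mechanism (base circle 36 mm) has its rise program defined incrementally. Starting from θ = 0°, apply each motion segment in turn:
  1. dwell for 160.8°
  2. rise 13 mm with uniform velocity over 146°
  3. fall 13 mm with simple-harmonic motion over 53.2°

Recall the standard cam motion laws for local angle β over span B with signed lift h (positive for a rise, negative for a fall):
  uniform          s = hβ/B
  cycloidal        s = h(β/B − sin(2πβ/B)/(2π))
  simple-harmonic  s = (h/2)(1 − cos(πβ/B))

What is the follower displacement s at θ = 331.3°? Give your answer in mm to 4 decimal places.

seg 1 [0°–160.8°] dwell: s stays 0.0000
seg 2 [160.8°–306.8°] uniform, h=13: full span → s += 13 → s = 13.0000
seg 3 [306.8°–360°] simple-harmonic, h=-13: θ=331.3° here. β=24.5, B=53.2. -13/2·(1 − cos(π·0.4605)) = -5.6960 → s = 7.3040

7.3040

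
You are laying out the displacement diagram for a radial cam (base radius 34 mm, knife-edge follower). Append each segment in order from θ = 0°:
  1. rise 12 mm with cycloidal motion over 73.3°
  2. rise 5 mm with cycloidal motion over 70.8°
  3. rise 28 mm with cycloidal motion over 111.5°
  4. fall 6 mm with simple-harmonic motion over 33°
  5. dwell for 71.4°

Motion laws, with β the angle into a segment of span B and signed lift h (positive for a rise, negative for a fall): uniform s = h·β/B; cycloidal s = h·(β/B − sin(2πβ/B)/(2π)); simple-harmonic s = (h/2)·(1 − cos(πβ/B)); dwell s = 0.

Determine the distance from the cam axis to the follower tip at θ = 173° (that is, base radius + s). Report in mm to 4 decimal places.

seg 1 [0°–73.3°] cycloidal, h=12: full span → s += 12 → s = 12.0000
seg 2 [73.3°–144.1°] cycloidal, h=5: full span → s += 5 → s = 17.0000
seg 3 [144.1°–255.6°] cycloidal, h=28: θ=173° here. β=28.9, B=111.5. 28·(0.2592 − sin(2π·0.2592)/(2π)) = 2.8085 → s = 19.8085
radial distance = base radius + s = 34 + 19.8085 = 53.8085

53.8085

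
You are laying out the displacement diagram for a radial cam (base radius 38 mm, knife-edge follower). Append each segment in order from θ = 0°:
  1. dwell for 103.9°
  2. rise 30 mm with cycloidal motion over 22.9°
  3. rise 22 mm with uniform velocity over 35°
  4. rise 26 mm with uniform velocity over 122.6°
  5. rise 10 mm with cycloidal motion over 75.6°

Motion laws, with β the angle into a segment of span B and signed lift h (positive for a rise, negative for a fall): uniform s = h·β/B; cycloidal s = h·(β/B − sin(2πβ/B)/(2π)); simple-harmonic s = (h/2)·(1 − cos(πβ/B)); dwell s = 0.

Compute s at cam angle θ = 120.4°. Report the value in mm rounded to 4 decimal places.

seg 1 [0°–103.9°] dwell: s stays 0.0000
seg 2 [103.9°–126.8°] cycloidal, h=30: θ=120.4° here. β=16.5, B=22.9. 30·(0.7205 − sin(2π·0.7205)/(2π)) = 26.3087 → s = 26.3087

26.3087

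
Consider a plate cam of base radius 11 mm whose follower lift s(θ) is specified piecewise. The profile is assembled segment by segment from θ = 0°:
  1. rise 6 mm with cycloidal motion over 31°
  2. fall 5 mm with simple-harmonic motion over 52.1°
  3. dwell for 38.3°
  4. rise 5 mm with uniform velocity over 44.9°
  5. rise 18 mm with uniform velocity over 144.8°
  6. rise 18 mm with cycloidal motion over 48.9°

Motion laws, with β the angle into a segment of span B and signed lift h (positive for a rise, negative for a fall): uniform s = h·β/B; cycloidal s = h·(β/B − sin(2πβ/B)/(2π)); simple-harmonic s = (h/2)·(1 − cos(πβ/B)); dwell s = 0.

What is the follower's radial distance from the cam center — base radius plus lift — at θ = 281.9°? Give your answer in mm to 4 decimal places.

seg 1 [0°–31°] cycloidal, h=6: full span → s += 6 → s = 6.0000
seg 2 [31°–83.1°] simple-harmonic, h=-5: full span → s += -5 → s = 1.0000
seg 3 [83.1°–121.4°] dwell: s stays 1.0000
seg 4 [121.4°–166.3°] uniform, h=5: full span → s += 5 → s = 6.0000
seg 5 [166.3°–311.1°] uniform, h=18: θ=281.9° here. β=115.6, B=144.8. 18·115.6/144.8 = 14.3702 → s = 20.3702
radial distance = base radius + s = 11 + 20.3702 = 31.3702

31.3702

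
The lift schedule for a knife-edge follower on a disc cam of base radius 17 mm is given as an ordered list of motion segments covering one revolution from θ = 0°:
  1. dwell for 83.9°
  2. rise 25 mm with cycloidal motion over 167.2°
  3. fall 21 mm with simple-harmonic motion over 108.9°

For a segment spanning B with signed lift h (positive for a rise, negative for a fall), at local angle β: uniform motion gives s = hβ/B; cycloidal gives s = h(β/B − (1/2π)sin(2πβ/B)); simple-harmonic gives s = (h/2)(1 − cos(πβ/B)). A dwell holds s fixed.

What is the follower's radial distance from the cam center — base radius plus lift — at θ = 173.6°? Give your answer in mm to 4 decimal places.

seg 1 [0°–83.9°] dwell: s stays 0.0000
seg 2 [83.9°–251.1°] cycloidal, h=25: θ=173.6° here. β=89.7, B=167.2. 25·(0.5365 − sin(2π·0.5365)/(2π)) = 14.3162 → s = 14.3162
radial distance = base radius + s = 17 + 14.3162 = 31.3162

31.3162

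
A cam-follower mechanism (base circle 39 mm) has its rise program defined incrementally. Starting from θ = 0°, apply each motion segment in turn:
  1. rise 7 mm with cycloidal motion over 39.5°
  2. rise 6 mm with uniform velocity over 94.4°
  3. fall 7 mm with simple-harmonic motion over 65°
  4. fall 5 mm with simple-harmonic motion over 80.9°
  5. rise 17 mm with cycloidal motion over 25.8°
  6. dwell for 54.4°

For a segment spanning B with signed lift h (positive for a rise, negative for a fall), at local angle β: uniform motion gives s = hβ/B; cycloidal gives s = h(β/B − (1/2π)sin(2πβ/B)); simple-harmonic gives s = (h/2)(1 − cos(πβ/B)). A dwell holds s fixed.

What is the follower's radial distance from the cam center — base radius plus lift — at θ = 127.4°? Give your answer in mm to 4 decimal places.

seg 1 [0°–39.5°] cycloidal, h=7: full span → s += 7 → s = 7.0000
seg 2 [39.5°–133.9°] uniform, h=6: θ=127.4° here. β=87.9, B=94.4. 6·87.9/94.4 = 5.5869 → s = 12.5869
radial distance = base radius + s = 39 + 12.5869 = 51.5869

51.5869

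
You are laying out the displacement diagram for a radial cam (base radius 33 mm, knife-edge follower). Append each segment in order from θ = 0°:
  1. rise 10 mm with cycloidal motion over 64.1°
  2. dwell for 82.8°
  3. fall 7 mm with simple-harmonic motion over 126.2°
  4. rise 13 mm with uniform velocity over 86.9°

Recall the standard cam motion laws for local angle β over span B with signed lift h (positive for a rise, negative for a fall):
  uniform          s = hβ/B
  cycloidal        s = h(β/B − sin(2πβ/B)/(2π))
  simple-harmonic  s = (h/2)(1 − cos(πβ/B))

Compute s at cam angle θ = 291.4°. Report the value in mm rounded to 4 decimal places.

seg 1 [0°–64.1°] cycloidal, h=10: full span → s += 10 → s = 10.0000
seg 2 [64.1°–146.9°] dwell: s stays 10.0000
seg 3 [146.9°–273.1°] simple-harmonic, h=-7: full span → s += -7 → s = 3.0000
seg 4 [273.1°–360°] uniform, h=13: θ=291.4° here. β=18.3, B=86.9. 13·18.3/86.9 = 2.7376 → s = 5.7376

5.7376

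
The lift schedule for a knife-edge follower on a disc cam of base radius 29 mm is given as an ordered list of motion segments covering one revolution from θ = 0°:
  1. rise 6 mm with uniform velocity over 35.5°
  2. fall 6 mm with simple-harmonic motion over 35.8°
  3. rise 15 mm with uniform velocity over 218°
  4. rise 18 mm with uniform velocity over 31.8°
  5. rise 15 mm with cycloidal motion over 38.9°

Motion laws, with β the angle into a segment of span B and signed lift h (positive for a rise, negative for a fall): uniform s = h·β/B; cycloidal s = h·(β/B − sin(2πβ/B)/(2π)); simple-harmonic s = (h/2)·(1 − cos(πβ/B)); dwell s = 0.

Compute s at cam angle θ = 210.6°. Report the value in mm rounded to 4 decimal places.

seg 1 [0°–35.5°] uniform, h=6: full span → s += 6 → s = 6.0000
seg 2 [35.5°–71.3°] simple-harmonic, h=-6: full span → s += -6 → s = 0.0000
seg 3 [71.3°–289.3°] uniform, h=15: θ=210.6° here. β=139.3, B=218. 15·139.3/218 = 9.5849 → s = 9.5849

9.5849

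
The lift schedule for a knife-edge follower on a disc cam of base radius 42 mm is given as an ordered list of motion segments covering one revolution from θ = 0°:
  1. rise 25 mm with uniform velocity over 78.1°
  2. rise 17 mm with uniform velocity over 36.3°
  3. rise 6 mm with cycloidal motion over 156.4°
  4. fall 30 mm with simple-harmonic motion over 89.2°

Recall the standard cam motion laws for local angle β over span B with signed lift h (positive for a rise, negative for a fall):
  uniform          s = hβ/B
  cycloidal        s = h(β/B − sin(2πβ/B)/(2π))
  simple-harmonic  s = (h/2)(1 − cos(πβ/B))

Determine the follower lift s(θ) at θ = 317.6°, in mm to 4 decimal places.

seg 1 [0°–78.1°] uniform, h=25: full span → s += 25 → s = 25.0000
seg 2 [78.1°–114.4°] uniform, h=17: full span → s += 17 → s = 42.0000
seg 3 [114.4°–270.8°] cycloidal, h=6: full span → s += 6 → s = 48.0000
seg 4 [270.8°–360°] simple-harmonic, h=-30: θ=317.6° here. β=46.8, B=89.2. -30/2·(1 − cos(π·0.5247)) = -16.1611 → s = 31.8389

31.8389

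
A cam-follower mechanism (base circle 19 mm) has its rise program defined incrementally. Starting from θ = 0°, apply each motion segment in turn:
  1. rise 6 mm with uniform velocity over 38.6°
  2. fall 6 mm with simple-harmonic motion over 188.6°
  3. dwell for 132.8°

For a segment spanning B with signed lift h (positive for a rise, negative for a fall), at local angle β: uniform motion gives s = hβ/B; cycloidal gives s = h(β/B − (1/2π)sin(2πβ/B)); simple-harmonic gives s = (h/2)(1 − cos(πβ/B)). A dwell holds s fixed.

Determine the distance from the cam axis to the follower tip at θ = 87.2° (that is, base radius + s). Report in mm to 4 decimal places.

seg 1 [0°–38.6°] uniform, h=6: full span → s += 6 → s = 6.0000
seg 2 [38.6°–227.2°] simple-harmonic, h=-6: θ=87.2° here. β=48.6, B=188.6. -6/2·(1 − cos(π·0.2577)) = -0.9305 → s = 5.0695
radial distance = base radius + s = 19 + 5.0695 = 24.0695

24.0695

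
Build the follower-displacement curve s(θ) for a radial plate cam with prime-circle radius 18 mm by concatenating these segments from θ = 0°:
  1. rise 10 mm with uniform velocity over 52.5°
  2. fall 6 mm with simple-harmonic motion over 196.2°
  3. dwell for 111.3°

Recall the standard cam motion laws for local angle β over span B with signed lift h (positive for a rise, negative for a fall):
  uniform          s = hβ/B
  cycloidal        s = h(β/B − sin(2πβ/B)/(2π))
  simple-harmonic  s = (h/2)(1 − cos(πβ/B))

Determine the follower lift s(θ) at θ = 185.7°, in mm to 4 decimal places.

seg 1 [0°–52.5°] uniform, h=10: full span → s += 10 → s = 10.0000
seg 2 [52.5°–248.7°] simple-harmonic, h=-6: θ=185.7° here. β=133.2, B=196.2. -6/2·(1 − cos(π·0.6789)) = -4.5987 → s = 5.4013

5.4013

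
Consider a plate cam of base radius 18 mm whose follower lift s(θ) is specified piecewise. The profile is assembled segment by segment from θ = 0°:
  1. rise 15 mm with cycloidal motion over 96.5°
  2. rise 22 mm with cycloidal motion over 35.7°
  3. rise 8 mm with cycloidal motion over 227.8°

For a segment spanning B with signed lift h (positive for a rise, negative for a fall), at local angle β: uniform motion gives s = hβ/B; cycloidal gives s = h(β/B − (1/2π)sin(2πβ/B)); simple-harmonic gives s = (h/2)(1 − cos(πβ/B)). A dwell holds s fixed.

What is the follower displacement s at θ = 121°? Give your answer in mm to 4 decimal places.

seg 1 [0°–96.5°] cycloidal, h=15: full span → s += 15 → s = 15.0000
seg 2 [96.5°–132.2°] cycloidal, h=22: θ=121° here. β=24.5, B=35.7. 22·(0.6863 − sin(2π·0.6863)/(2π)) = 18.3225 → s = 33.3225

33.3225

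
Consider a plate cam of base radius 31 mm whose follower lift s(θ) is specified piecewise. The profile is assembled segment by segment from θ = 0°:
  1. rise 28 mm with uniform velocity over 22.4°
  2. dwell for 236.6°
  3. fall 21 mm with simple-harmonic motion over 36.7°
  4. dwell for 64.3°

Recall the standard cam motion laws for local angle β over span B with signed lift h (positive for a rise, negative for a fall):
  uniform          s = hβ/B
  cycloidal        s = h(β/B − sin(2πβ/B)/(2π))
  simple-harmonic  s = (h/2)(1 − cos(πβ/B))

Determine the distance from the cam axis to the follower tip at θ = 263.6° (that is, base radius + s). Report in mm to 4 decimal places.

seg 1 [0°–22.4°] uniform, h=28: full span → s += 28 → s = 28.0000
seg 2 [22.4°–259°] dwell: s stays 28.0000
seg 3 [259°–295.7°] simple-harmonic, h=-21: θ=263.6° here. β=4.6, B=36.7. -21/2·(1 − cos(π·0.1253)) = -0.8036 → s = 27.1964
radial distance = base radius + s = 31 + 27.1964 = 58.1964

58.1964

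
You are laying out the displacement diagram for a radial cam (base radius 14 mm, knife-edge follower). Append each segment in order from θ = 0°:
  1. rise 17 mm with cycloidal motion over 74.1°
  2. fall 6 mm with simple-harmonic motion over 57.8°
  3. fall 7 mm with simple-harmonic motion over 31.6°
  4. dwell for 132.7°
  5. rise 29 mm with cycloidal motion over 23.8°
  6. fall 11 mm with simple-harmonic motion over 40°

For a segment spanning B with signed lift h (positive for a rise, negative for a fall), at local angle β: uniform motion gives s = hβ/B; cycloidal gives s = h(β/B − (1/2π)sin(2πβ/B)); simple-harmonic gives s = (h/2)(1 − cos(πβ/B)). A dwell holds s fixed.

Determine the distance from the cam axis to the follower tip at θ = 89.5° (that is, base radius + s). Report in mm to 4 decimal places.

seg 1 [0°–74.1°] cycloidal, h=17: full span → s += 17 → s = 17.0000
seg 2 [74.1°–131.9°] simple-harmonic, h=-6: θ=89.5° here. β=15.4, B=57.8. -6/2·(1 − cos(π·0.2664)) = -0.9910 → s = 16.0090
radial distance = base radius + s = 14 + 16.0090 = 30.0090

30.0090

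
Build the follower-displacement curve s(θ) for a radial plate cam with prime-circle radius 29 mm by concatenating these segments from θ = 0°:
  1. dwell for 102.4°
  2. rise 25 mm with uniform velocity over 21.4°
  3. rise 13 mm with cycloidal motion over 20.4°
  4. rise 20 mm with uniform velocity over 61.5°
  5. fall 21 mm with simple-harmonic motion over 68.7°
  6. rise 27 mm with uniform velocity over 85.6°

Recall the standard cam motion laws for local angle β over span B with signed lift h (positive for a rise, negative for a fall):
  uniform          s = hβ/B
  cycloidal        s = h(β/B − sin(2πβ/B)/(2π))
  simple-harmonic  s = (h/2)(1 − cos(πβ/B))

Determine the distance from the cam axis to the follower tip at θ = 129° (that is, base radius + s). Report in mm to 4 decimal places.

seg 1 [0°–102.4°] dwell: s stays 0.0000
seg 2 [102.4°–123.8°] uniform, h=25: full span → s += 25 → s = 25.0000
seg 3 [123.8°–144.2°] cycloidal, h=13: θ=129° here. β=5.2, B=20.4. 13·(0.2549 − sin(2π·0.2549)/(2π)) = 1.2457 → s = 26.2457
radial distance = base radius + s = 29 + 26.2457 = 55.2457

55.2457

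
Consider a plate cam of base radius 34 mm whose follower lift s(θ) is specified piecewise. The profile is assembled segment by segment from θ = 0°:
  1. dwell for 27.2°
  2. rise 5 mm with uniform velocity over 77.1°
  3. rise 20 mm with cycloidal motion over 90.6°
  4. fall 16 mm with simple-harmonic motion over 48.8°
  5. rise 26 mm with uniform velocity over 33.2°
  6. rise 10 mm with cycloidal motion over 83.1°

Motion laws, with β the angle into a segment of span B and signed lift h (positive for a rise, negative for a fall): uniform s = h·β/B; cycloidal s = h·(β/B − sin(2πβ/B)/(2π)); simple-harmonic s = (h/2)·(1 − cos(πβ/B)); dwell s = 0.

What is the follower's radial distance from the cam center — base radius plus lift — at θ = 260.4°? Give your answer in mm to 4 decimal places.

seg 1 [0°–27.2°] dwell: s stays 0.0000
seg 2 [27.2°–104.3°] uniform, h=5: full span → s += 5 → s = 5.0000
seg 3 [104.3°–194.9°] cycloidal, h=20: full span → s += 20 → s = 25.0000
seg 4 [194.9°–243.7°] simple-harmonic, h=-16: full span → s += -16 → s = 9.0000
seg 5 [243.7°–276.9°] uniform, h=26: θ=260.4° here. β=16.7, B=33.2. 26·16.7/33.2 = 13.0783 → s = 22.0783
radial distance = base radius + s = 34 + 22.0783 = 56.0783

56.0783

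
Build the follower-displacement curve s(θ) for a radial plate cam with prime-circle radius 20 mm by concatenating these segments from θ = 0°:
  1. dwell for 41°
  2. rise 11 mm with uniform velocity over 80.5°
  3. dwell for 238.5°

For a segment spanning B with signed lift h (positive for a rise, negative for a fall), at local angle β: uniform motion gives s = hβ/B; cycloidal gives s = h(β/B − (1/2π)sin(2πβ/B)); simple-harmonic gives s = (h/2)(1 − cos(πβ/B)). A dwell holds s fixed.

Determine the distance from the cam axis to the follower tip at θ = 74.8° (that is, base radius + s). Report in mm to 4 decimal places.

seg 1 [0°–41°] dwell: s stays 0.0000
seg 2 [41°–121.5°] uniform, h=11: θ=74.8° here. β=33.8, B=80.5. 11·33.8/80.5 = 4.6186 → s = 4.6186
radial distance = base radius + s = 20 + 4.6186 = 24.6186

24.6186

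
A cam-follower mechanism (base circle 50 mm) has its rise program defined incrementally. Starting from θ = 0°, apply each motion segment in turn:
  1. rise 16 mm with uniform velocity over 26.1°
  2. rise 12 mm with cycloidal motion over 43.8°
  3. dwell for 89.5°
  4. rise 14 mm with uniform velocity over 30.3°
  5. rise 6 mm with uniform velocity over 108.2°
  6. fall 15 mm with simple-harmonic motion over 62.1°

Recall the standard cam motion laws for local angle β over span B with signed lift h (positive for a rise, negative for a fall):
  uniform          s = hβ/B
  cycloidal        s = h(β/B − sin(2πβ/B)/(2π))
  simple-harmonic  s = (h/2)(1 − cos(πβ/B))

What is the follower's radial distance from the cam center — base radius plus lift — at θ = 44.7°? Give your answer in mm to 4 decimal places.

seg 1 [0°–26.1°] uniform, h=16: full span → s += 16 → s = 16.0000
seg 2 [26.1°–69.9°] cycloidal, h=12: θ=44.7° here. β=18.6, B=43.8. 12·(0.4247 − sin(2π·0.4247)/(2π)) = 4.2252 → s = 20.2252
radial distance = base radius + s = 50 + 20.2252 = 70.2252

70.2252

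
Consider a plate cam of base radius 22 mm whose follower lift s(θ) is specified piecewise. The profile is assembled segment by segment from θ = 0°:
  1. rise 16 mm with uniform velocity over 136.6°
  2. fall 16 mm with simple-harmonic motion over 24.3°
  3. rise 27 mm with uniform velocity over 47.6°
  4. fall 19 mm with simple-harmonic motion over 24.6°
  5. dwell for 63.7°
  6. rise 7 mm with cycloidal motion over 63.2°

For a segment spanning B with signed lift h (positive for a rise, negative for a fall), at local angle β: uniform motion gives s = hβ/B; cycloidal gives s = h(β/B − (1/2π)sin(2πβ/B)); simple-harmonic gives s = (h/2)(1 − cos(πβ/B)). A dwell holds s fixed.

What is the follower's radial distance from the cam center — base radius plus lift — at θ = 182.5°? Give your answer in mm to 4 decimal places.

seg 1 [0°–136.6°] uniform, h=16: full span → s += 16 → s = 16.0000
seg 2 [136.6°–160.9°] simple-harmonic, h=-16: full span → s += -16 → s = 0.0000
seg 3 [160.9°–208.5°] uniform, h=27: θ=182.5° here. β=21.6, B=47.6. 27·21.6/47.6 = 12.2521 → s = 12.2521
radial distance = base radius + s = 22 + 12.2521 = 34.2521

34.2521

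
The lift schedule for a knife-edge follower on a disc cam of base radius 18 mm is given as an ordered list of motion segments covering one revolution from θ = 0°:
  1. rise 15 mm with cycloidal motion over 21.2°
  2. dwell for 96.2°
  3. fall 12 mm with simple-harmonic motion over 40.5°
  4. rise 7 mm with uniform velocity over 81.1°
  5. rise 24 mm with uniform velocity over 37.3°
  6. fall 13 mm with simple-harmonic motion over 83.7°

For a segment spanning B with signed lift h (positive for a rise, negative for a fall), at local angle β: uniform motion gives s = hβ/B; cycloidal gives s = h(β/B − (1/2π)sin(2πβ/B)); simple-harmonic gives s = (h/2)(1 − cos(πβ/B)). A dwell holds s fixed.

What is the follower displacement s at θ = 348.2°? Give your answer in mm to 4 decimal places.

seg 1 [0°–21.2°] cycloidal, h=15: full span → s += 15 → s = 15.0000
seg 2 [21.2°–117.4°] dwell: s stays 15.0000
seg 3 [117.4°–157.9°] simple-harmonic, h=-12: full span → s += -12 → s = 3.0000
seg 4 [157.9°–239°] uniform, h=7: full span → s += 7 → s = 10.0000
seg 5 [239°–276.3°] uniform, h=24: full span → s += 24 → s = 34.0000
seg 6 [276.3°–360°] simple-harmonic, h=-13: θ=348.2° here. β=71.9, B=83.7. -13/2·(1 − cos(π·0.8590)) = -12.3728 → s = 21.6272

21.6272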